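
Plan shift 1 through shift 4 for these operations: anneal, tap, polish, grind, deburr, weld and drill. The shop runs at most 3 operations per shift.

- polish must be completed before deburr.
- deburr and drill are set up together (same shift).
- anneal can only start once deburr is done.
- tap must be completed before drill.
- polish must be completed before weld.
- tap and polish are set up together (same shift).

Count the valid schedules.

Splitting on anneal: it can be shift 3 (11), shift 4 (29). Listing each branch's schedules as (tap, polish, grind, deburr, weld, drill) by shift number:
anneal=shift 3: (1,1,1,2,2,2) (1,1,1,2,3,2) (1,1,1,2,4,2) (1,1,2,2,3,2) (1,1,2,2,4,2) (1,1,3,2,2,2) (1,1,3,2,3,2) (1,1,3,2,4,2) (1,1,4,2,2,2) (1,1,4,2,3,2) (1,1,4,2,4,2) — 11.
anneal=shift 4: (1,1,1,2,2,2) (1,1,1,2,3,2) (1,1,1,2,4,2) (1,1,1,3,2,3) (1,1,1,3,3,3) (1,1,1,3,4,3) (1,1,2,2,3,2) (1,1,2,2,4,2) (1,1,2,3,2,3) (1,1,2,3,3,3) (1,1,2,3,4,3) (1,1,3,2,2,2) (1,1,3,2,3,2) (1,1,3,2,4,2) (1,1,3,3,2,3) (1,1,3,3,4,3) (1,1,4,2,2,2) (1,1,4,2,3,2) (1,1,4,2,4,2) (1,1,4,3,2,3) (1,1,4,3,3,3) (1,1,4,3,4,3) (2,2,1,3,3,3) (2,2,1,3,4,3) (2,2,2,3,3,3) (2,2,2,3,4,3) (2,2,3,3,4,3) (2,2,4,3,3,3) (2,2,4,3,4,3) — 29.
Summing: 11 + 29 = 40.

40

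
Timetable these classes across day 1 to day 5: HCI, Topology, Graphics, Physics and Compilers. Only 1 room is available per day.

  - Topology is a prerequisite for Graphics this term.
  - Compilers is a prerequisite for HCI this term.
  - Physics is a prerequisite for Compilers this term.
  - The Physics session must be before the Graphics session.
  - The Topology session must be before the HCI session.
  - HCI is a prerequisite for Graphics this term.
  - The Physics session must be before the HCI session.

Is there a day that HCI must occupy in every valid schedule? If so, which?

Precedence pushes HCI to at least day 3; downstream work caps HCI at day 4.
So HCI is pinned to day 4.

day 4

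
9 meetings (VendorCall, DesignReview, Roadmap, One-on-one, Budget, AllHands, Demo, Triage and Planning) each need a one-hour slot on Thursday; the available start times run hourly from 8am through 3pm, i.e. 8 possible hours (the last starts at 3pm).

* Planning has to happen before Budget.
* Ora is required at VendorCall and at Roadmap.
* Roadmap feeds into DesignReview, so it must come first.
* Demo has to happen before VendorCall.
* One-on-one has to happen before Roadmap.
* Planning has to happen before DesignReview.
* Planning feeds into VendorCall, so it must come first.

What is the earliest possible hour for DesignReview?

10am

Precedence pushes DesignReview to at least 10am.
DesignReview at 10am is achievable: One-on-one in 8am; Demo in 8am; Planning in 8am; Budget in 9am; VendorCall in 10am; DesignReview in 10am; Triage in 8am; AllHands in 8am; Roadmap in 9am.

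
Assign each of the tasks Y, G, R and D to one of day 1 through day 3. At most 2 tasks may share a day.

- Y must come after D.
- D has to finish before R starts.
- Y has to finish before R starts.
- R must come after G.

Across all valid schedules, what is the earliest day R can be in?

day 3

Precedence pushes R to at least day 3.
R at day 3 is achievable: G=day 1; Y=day 2; R=day 3; D=day 1.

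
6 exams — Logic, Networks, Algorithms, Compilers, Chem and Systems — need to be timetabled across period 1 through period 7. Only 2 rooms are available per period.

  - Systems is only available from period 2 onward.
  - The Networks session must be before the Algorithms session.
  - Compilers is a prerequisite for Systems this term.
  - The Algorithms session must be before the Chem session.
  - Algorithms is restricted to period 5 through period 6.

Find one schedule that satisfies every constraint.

Algorithms in period 5; Logic in period 2; Networks in period 1; Chem in period 6; Systems in period 2; Compilers in period 1

Checking: Algorithms(period 5) before Chem(period 6); Compilers(period 1) before Systems(period 2); Networks(period 1) before Algorithms(period 5); Algorithms=period 5 in [period 5,period 6]; Systems=period 2 in [period 2,period 7]; max 2 per period (cap 2).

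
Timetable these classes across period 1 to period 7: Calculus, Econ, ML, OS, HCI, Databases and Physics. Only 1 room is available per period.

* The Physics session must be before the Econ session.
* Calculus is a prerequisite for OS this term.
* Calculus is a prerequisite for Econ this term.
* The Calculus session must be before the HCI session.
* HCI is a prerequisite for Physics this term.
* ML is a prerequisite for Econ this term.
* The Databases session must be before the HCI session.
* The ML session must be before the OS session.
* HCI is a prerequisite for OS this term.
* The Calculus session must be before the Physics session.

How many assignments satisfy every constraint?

Splitting on Calculus: it can be period 1 (11), period 2 (11), period 3 (6). Listing each branch's schedules as (Econ, ML, OS, HCI, Databases, Physics) by period number:
Calculus=period 1: (6,2,7,4,3,5) (6,3,7,4,2,5) (6,4,7,3,2,5) (6,5,7,3,2,4) (7,2,5,4,3,6) (7,2,6,4,3,5) (7,3,5,4,2,6) (7,3,6,4,2,5) (7,4,5,3,2,6) (7,4,6,3,2,5) (7,5,6,3,2,4) — 11.
Calculus=period 2: (6,1,7,4,3,5) (6,3,7,4,1,5) (6,4,7,3,1,5) (6,5,7,3,1,4) (7,1,5,4,3,6) (7,1,6,4,3,5) (7,3,5,4,1,6) (7,3,6,4,1,5) (7,4,5,3,1,6) (7,4,6,3,1,5) (7,5,6,3,1,4) — 11.
Calculus=period 3: (6,1,7,4,2,5) (6,2,7,4,1,5) (7,1,5,4,2,6) (7,1,6,4,2,5) (7,2,5,4,1,6) (7,2,6,4,1,5) — 6.
Summing: 11 + 11 + 6 = 28.

28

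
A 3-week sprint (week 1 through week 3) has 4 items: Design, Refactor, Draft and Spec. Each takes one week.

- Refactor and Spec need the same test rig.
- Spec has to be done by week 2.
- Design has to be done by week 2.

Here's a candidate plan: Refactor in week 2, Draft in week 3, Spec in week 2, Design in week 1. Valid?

Design has to be done by week 2 — holds.
Refactor and Spec need the same test rig — violated.
Spec has to be done by week 2 — holds.

Invalid. Refactor and Spec need the same test rig.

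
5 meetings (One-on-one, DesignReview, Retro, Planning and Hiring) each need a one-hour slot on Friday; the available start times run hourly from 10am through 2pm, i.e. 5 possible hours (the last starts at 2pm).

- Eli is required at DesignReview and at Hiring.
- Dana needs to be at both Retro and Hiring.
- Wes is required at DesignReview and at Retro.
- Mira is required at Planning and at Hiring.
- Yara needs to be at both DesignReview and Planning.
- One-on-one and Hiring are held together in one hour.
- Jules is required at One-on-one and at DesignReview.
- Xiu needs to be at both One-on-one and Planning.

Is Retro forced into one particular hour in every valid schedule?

Retro can be 10am (e.g. DesignReview -> 12pm, Planning -> 10am, Retro -> 10am, One-on-one -> 11am, Hiring -> 11am) or 11am (e.g. One-on-one -> 10am, DesignReview -> 12pm, Retro -> 11am, Hiring -> 10am, Planning -> 11am).

No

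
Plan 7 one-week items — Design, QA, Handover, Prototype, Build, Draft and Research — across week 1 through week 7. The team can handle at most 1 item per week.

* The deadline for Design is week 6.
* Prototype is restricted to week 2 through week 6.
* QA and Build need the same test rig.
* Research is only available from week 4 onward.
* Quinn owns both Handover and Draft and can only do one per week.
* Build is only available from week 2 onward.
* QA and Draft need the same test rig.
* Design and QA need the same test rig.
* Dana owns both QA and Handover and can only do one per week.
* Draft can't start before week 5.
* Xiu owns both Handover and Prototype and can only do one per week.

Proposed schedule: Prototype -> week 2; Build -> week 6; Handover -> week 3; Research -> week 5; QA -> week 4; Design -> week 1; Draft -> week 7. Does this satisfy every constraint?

Valid

Prototype is restricted to week 2 through week 6 — holds.
QA and Build need the same test rig — holds.
Design and QA need the same test rig — holds.
Build is only available from week 2 onward — holds.
QA and Draft need the same test rig — holds.
Xiu owns both Handover and Prototype and can only do one per week — holds.
Research is only available from week 4 onward — holds.
The team can handle at most 1 item per week — holds.
Dana owns both QA and Handover and can only do one per week — holds.
The deadline for Design is week 6 — holds.
Quinn owns both Handover and Draft and can only do one per week — holds.
Draft can't start before week 5 — holds.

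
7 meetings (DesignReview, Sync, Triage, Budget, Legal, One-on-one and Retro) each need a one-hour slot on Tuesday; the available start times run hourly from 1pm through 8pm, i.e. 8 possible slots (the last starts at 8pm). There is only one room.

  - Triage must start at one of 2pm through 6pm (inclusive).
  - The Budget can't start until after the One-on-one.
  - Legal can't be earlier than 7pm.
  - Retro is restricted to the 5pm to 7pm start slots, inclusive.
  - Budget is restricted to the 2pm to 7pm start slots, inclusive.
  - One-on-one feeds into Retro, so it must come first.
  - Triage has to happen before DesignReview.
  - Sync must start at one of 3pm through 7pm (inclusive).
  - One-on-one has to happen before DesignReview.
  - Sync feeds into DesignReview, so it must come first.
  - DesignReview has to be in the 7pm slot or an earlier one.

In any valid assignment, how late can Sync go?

6pm

Sync is available from 3pm; Sync's own window allows nothing later than 7pm; downstream work caps Sync at 6pm.
Sync at 6pm is achievable: Budget=3pm; One-on-one=1pm; Sync=6pm; Retro=5pm; DesignReview=7pm; Legal=8pm; Triage=2pm.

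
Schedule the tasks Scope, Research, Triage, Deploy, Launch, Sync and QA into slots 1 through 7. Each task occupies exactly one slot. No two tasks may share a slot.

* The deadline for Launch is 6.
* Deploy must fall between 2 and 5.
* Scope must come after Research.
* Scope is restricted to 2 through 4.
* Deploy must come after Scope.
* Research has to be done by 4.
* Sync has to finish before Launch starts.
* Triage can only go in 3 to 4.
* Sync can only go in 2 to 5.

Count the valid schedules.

6

Splitting on Scope: it can be 2 (4), 3 (1), 4 (1). Listing each branch's schedules as (Research, Triage, Deploy, Launch, Sync, QA):
Scope=2: (1,3,4,6,5,7) (1,3,5,6,4,7) (1,4,3,6,5,7) (1,4,5,6,3,7) — 4.
Scope=3: (1,4,5,6,2,7) — 1.
Scope=4: (1,3,5,6,2,7) — 1.
Summing: 4 + 1 + 1 = 6.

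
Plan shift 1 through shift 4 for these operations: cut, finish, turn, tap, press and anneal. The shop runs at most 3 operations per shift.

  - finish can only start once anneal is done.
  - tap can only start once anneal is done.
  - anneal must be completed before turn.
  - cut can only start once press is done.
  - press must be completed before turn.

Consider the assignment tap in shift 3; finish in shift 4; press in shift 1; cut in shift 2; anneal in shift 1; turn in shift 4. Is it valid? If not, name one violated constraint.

tap can only start once anneal is done — holds.
cut can only start once press is done — holds.
press must be completed before turn — holds.
The shop runs at most 3 operations per shift — holds.
finish can only start once anneal is done — holds.
anneal must be completed before turn — holds.

Yes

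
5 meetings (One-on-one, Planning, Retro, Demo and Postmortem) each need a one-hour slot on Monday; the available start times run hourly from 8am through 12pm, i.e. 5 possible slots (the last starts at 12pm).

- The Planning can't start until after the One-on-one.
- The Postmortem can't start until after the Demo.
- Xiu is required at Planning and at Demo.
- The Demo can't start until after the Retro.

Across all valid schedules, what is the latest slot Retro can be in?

10am

Downstream work caps Retro at 10am.
Retro at 10am is achievable: Retro in 10am, Planning in 9am, Demo in 11am, Postmortem in 12pm, One-on-one in 8am.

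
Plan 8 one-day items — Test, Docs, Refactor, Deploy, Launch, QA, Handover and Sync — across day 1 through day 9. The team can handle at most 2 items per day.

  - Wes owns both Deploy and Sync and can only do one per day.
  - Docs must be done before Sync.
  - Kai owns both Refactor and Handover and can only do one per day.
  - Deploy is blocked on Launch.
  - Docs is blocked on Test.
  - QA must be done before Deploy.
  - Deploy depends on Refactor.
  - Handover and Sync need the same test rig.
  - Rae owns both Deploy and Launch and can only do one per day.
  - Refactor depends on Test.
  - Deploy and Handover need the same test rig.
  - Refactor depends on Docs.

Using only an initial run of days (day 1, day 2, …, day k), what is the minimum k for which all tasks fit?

The precedence chain requires at least 4 distinct days.
With at most 2 per day and 8 tasks, at least 4 days are needed.
Could 4 days be enough, i.e. nothing placed later than day 4? No: Sync must come after Docs (at day 1 or later) → {day 2, day 3, day 4}; Docs must come before Sync (at day 4 or earlier) → {day 1, day 2, day 3}; Docs must come after Test (at day 1 or later) → {day 2, day 3}; Test must come before Docs (at day 3 or earlier) → {day 1, day 2}; Refactor must come after Docs (at day 2 or later) → {day 3, day 4}; Deploy must come after Launch (at day 1 or later) → {day 2, day 3, day 4}; Launch must come before Deploy (at day 4 or earlier) → {day 1, day 2, day 3}; Deploy must come after Refactor (at day 3 or later) → {day 4}; Refactor must come before Deploy (at day 4 or earlier) → {day 3}; QA must come before Deploy (at day 4 or earlier) → {day 1, day 2, day 3}; Handover can't share with Refactor (day 3) → {day 1, day 2, day 4}; Handover can't share with Deploy (day 4) → {day 1, day 2}; Sync can't share with Deploy (day 4) → {day 2, day 3}; Sync must come after Docs (at day 2 or later) → {day 3}; Docs must come before Sync (at day 3 or earlier) → {day 2}; Test must come before Docs (at day 2 or earlier) → {day 1}; Launch can't use day 3, already full with Refactor and Sync (limit 2) → {day 1, day 2}; QA can't use day 3, already full with Refactor and Sync (limit 2) → {day 1, day 2}; Test, Docs, Launch, QA and Handover are all confined to {day 1, day 2} — 5 tasks for 2 days at most 2 apiece is too many.
So 4 days is not enough.
5 works (last occupied day: day 5): for example Deploy -> day 4; Test -> day 1; Launch -> day 1; Handover -> day 5; QA -> day 2; Refactor -> day 3; Sync -> day 3; Docs -> day 2.

5 days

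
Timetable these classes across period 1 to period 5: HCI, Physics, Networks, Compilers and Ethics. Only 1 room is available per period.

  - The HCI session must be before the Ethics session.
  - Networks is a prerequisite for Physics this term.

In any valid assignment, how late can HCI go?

Downstream work caps HCI at period 4.
HCI at period 4 is achievable: Networks=period 1; Ethics=period 5; Compilers=period 3; HCI=period 4; Physics=period 2.

period 4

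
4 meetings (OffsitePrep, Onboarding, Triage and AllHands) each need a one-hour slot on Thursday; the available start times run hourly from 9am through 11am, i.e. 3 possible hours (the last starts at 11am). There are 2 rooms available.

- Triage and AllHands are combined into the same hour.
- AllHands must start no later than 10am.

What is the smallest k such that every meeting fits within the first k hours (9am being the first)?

2 hours

With at most 2 per hour and 4 meetings, at least 2 hours are needed.
2 works (last occupied hour: 10am): for example Onboarding -> 9am; Triage -> 10am; AllHands -> 10am; OffsitePrep -> 9am.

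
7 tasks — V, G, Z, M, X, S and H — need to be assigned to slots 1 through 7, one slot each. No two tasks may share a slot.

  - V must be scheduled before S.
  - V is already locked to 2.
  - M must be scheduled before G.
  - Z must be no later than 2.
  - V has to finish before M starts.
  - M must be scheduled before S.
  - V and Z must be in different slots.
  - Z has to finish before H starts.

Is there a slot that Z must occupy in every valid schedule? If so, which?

Z's window is 1–2.
V is fixed at 2, and Z can't share a slot with V.
So Z must be 1.

1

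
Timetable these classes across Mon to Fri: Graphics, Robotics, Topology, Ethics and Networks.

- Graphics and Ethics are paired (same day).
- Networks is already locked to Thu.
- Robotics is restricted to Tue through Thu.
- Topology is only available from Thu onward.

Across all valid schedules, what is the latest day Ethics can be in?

Ethics at Fri is achievable: Graphics in Fri, Topology in Thu, Robotics in Tue, Ethics in Fri, Networks in Thu.

Fri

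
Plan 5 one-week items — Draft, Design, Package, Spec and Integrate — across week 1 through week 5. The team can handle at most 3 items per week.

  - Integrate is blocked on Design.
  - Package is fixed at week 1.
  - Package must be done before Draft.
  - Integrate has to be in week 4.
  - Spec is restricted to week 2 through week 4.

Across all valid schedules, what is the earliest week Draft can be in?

Precedence pushes Draft to at least week 2.
Draft at week 2 is achievable: Design=week 1, Integrate=week 4, Draft=week 2, Spec=week 2, Package=week 1.

week 2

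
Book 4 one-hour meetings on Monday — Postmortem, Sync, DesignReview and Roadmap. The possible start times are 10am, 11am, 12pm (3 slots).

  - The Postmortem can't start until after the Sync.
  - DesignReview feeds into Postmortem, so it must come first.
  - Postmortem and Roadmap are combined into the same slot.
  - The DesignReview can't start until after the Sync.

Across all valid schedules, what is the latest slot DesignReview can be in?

11am

Precedence pushes DesignReview to at least 11am; downstream work caps DesignReview at 11am.
DesignReview at 11am is achievable: DesignReview=11am, Roadmap=12pm, Postmortem=12pm, Sync=10am.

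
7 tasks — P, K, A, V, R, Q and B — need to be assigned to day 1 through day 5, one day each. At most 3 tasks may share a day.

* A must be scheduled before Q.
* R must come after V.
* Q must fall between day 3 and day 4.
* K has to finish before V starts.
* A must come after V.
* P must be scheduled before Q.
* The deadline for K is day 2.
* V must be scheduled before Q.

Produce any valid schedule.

V -> day 2, P -> day 1, A -> day 3, K -> day 1, Q -> day 4, B -> day 1, R -> day 3

Checking: A(day 3) before Q(day 4); K(day 1) before V(day 2); P(day 1) before Q(day 4); V(day 2) before Q(day 4); V(day 2) before R(day 3); V(day 2) before A(day 3); Q=day 4 in [day 3,day 4]; K=day 1 in [day 1,day 2]; max 3 per day (cap 3).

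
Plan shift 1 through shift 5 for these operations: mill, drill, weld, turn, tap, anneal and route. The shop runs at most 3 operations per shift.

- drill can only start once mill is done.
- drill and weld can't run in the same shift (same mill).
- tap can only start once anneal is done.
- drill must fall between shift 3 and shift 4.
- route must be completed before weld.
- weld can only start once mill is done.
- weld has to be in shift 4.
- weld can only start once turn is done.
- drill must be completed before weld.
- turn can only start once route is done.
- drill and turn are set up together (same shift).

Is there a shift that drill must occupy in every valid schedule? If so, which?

shift 3

drill's window is shift 3–shift 4.
weld is fixed at shift 4, and drill can't share a shift with weld.
So drill must be shift 3.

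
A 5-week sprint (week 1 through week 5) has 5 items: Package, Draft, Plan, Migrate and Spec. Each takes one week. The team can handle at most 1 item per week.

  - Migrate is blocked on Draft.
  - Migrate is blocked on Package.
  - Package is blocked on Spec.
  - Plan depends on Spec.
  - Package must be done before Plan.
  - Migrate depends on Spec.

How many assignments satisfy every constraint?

Splitting on Package: it can be week 2 (3), week 3 (4). Listing each branch's schedules as (Draft, Plan, Migrate, Spec) by week number:
Package=week 2: (3,4,5,1) (3,5,4,1) (4,3,5,1) — 3.
Package=week 3: (1,4,5,2) (1,5,4,2) (2,4,5,1) (2,5,4,1) — 4.
Summing: 3 + 4 = 7.

7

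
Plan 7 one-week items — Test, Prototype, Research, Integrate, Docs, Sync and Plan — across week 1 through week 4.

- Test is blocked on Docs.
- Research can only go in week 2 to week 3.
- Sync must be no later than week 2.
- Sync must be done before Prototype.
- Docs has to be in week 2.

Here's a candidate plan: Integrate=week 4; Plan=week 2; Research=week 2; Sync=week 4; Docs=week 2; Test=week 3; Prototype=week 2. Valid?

Invalid. Sync must be no later than week 2.

Docs has to be in week 2 — holds.
Research can only go in week 2 to week 3 — holds.
Test is blocked on Docs — holds.
Sync must be done before Prototype — violated.
Sync must be no later than week 2 — violated.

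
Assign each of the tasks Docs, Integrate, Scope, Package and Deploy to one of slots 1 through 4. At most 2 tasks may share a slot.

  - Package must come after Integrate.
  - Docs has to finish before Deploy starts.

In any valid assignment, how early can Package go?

Precedence pushes Package to at least 2.
Package at 2 is achievable: Package -> 2; Scope -> 3; Docs -> 1; Deploy -> 2; Integrate -> 1.

2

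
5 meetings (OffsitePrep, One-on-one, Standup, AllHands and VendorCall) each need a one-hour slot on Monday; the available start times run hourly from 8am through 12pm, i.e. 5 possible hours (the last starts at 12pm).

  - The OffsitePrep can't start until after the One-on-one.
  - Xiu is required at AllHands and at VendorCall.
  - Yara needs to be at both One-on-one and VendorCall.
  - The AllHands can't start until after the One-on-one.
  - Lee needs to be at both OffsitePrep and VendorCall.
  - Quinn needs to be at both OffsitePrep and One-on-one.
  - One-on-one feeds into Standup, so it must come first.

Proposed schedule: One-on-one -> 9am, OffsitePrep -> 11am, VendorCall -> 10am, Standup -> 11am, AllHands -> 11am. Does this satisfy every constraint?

Xiu is required at AllHands and at VendorCall — holds.
The AllHands can't start until after the One-on-one — holds.
Yara needs to be at both One-on-one and VendorCall — holds.
The OffsitePrep can't start until after the One-on-one — holds.
One-on-one feeds into Standup, so it must come first — holds.
Lee needs to be at both OffsitePrep and VendorCall — holds.
Quinn needs to be at both OffsitePrep and One-on-one — holds.

Yes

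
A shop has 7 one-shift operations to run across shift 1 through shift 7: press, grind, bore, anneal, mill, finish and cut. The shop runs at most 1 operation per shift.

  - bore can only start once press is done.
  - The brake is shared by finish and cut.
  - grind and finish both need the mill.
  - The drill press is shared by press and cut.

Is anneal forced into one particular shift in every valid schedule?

No

anneal can be shift 1 (e.g. grind -> shift 4, mill -> shift 5, cut -> shift 7, anneal -> shift 1, bore -> shift 3, finish -> shift 6, press -> shift 2) or shift 2 (e.g. mill -> shift 5, finish -> shift 6, grind -> shift 4, cut -> shift 7, press -> shift 1, bore -> shift 3, anneal -> shift 2).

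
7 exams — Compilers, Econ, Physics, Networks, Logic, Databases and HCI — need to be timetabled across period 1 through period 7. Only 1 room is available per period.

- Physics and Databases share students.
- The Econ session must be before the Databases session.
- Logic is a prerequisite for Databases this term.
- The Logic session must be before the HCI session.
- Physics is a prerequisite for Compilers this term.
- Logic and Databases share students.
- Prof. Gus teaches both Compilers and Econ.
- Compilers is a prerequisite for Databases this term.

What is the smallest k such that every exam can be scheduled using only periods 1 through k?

The precedence chain requires at least 3 distinct periods.
With at most 1 per period and 7 exams, at least 7 periods are needed.
7 works (last occupied period: period 7): for example Physics -> period 1; Compilers -> period 2; Econ -> period 4; HCI -> period 6; Databases -> period 5; Logic -> period 3; Networks -> period 7.

7 periods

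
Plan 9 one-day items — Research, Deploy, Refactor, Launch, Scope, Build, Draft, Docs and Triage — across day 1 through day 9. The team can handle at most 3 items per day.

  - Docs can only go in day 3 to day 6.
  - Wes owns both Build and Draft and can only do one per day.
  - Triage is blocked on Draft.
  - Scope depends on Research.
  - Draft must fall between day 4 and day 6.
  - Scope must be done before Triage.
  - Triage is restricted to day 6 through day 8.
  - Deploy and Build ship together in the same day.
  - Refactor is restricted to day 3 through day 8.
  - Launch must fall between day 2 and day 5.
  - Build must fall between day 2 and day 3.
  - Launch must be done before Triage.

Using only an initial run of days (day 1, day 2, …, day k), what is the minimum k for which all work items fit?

The precedence chain requires at least 3 distinct days.
With at most 3 per day and 9 work items, at least 3 days are needed.
Triage can't be placed before day 6, so the schedule must run through at least day 6.
6 works (last occupied day: day 6): for example Refactor=day 3; Scope=day 3; Launch=day 2; Triage=day 6; Build=day 2; Research=day 1; Docs=day 3; Deploy=day 2; Draft=day 4.

6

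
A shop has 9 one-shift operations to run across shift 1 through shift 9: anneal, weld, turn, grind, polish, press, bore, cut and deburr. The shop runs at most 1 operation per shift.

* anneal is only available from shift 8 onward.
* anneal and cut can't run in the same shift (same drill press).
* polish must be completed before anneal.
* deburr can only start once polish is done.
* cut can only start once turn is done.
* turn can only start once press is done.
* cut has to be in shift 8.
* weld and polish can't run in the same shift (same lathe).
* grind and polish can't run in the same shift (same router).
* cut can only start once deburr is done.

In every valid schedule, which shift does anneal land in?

anneal's window is shift 8–shift 9.
cut is fixed at shift 8, and anneal can't share a shift with cut.
So anneal must be shift 9.

shift 9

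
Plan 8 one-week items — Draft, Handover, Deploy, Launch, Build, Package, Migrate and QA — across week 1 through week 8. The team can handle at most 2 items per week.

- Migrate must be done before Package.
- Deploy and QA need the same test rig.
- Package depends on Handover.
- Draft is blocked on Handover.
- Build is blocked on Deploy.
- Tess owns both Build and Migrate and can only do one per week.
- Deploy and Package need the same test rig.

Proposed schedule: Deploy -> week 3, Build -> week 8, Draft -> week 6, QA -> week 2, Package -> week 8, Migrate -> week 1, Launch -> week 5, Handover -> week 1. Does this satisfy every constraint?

The team can handle at most 2 items per week — holds.
Migrate must be done before Package — holds.
Deploy and QA need the same test rig — holds.
Tess owns both Build and Migrate and can only do one per week — holds.
Build is blocked on Deploy — holds.
Draft is blocked on Handover — holds.
Deploy and Package need the same test rig — holds.
Package depends on Handover — holds.

Valid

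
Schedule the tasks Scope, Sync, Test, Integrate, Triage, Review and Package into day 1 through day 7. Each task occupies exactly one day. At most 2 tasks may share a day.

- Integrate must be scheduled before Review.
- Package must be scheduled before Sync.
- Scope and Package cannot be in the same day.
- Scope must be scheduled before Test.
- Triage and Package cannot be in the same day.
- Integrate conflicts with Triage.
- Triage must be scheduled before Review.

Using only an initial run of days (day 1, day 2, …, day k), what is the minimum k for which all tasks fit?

4

The precedence chain requires at least 2 distinct days.
With at most 2 per day and 7 tasks, at least 4 days are needed.
4 works (last occupied day: day 4): for example Triage=day 1; Sync=day 3; Package=day 2; Integrate=day 2; Review=day 3; Scope=day 1; Test=day 4.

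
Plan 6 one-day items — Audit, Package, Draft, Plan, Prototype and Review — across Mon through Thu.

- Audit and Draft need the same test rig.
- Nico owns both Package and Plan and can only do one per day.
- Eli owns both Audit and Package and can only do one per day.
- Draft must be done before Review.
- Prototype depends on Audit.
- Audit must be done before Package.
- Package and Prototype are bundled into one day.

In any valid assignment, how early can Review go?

Tue

Precedence pushes Review to at least Tue.
Review at Tue is achievable: Prototype in Wed, Review in Tue, Draft in Mon, Audit in Tue, Package in Wed, Plan in Mon.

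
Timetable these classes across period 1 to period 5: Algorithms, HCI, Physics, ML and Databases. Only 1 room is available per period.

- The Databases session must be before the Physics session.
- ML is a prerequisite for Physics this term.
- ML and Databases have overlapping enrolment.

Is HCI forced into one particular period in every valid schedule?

No

HCI can be period 1 (e.g. Algorithms=period 5, Databases=period 3, ML=period 2, Physics=period 4, HCI=period 1) or period 2 (e.g. Algorithms -> period 5; Databases -> period 3; HCI -> period 2; Physics -> period 4; ML -> period 1).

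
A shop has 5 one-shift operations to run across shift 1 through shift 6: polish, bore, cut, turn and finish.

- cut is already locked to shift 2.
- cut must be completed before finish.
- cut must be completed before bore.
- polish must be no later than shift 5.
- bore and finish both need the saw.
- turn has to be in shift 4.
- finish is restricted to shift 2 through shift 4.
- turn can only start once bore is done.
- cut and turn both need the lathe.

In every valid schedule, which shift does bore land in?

cut is fixed at shift 2 and must come before bore, so bore is at least shift 3.
turn is fixed at shift 4 and must come after bore, so bore is at most shift 3.
So bore must be shift 3.

shift 3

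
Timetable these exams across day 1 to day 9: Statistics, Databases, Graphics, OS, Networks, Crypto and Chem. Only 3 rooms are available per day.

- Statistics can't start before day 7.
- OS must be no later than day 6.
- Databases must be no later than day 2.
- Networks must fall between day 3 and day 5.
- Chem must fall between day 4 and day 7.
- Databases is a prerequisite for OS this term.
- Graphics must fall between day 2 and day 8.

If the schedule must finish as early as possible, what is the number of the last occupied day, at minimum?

The precedence chain requires at least 2 distinct days.
With at most 3 per day and 7 exams, at least 3 days are needed.
Statistics can't be placed before day 7, so the schedule must run through at least day 7.
7 works (last occupied day: day 7): for example Networks=day 3; Databases=day 1; Graphics=day 2; Crypto=day 1; OS=day 2; Statistics=day 7; Chem=day 4.

day 7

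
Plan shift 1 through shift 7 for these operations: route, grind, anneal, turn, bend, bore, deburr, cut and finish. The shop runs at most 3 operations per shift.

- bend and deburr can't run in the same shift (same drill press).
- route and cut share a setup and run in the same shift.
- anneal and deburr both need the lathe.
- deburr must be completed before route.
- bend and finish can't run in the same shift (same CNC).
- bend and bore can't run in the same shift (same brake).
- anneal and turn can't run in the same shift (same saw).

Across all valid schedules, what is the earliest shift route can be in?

Precedence pushes route to at least shift 2.
route at shift 2 is achievable: turn=shift 1, deburr=shift 1, grind=shift 1, cut=shift 2, anneal=shift 2, bore=shift 4, bend=shift 3, finish=shift 4, route=shift 2.

shift 2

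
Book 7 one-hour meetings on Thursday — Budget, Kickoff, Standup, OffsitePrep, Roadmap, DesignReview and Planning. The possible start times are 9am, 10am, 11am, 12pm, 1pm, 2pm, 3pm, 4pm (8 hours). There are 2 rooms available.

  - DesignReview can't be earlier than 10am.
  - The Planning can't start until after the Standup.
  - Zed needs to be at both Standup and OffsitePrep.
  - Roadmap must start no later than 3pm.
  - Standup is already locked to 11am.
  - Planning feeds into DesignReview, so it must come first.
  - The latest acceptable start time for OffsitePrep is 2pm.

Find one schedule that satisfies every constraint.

Budget=10am, Kickoff=10am, DesignReview=1pm, OffsitePrep=9am, Planning=12pm, Roadmap=9am, Standup=11am

Checking: Planning(12pm) before DesignReview(1pm); Standup(11am) before Planning(12pm); Standup(11am) != OffsitePrep(9am); Standup=11am in [11am,11am]; DesignReview=1pm in [10am,4pm]; OffsitePrep=9am in [9am,2pm]; Roadmap=9am in [9am,3pm]; max 2 per hour (cap 2).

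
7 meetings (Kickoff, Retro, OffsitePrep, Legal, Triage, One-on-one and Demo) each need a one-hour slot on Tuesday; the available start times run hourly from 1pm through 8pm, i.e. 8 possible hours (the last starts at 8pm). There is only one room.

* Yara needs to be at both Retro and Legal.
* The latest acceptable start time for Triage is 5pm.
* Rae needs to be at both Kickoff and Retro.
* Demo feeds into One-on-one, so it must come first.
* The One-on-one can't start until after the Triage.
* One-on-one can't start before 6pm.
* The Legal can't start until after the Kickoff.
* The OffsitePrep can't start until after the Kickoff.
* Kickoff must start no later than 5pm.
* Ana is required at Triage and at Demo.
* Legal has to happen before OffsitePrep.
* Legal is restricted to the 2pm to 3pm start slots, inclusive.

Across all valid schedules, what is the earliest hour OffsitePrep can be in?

3pm

Precedence pushes OffsitePrep to at least 3pm.
OffsitePrep at 3pm is achievable: Legal -> 2pm; Triage -> 4pm; Demo -> 5pm; Kickoff -> 1pm; Retro -> 7pm; One-on-one -> 6pm; OffsitePrep -> 3pm.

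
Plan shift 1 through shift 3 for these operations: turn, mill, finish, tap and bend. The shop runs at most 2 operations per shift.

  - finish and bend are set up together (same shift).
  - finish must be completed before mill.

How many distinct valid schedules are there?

Splitting on turn: it can be shift 1 (2), shift 2 (3), shift 3 (4). Listing each branch's schedules as (mill, finish, tap, bend) by shift number:
turn=shift 1: (3,2,1,2) (3,2,3,2) — 2.
turn=shift 2: (2,1,3,1) (3,1,2,1) (3,1,3,1) — 3.
turn=shift 3: (2,1,2,1) (2,1,3,1) (3,1,2,1) (3,2,1,2) — 4.
Summing: 2 + 3 + 4 = 9.

9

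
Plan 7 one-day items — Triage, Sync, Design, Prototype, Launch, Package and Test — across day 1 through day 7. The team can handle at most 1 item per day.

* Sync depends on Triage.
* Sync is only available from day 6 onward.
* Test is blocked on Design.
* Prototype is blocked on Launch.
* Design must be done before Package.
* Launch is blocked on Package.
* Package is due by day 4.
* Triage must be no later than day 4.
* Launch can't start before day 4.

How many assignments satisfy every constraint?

28

Splitting on Triage: it can be day 1 (8), day 2 (8), day 3 (8), day 4 (4). Listing each branch's schedules as (Sync, Design, Prototype, Launch, Package, Test) by day number:
Triage=day 1: (6,2,5,4,3,7) (6,2,7,4,3,5) (6,2,7,5,3,4) (6,2,7,5,4,3) (7,2,5,4,3,6) (7,2,6,4,3,5) (7,2,6,5,3,4) (7,2,6,5,4,3) — 8.
Triage=day 2: (6,1,5,4,3,7) (6,1,7,4,3,5) (6,1,7,5,3,4) (6,1,7,5,4,3) (7,1,5,4,3,6) (7,1,6,4,3,5) (7,1,6,5,3,4) (7,1,6,5,4,3) — 8.
Triage=day 3: (6,1,5,4,2,7) (6,1,7,4,2,5) (6,1,7,5,2,4) (6,1,7,5,4,2) (7,1,5,4,2,6) (7,1,6,4,2,5) (7,1,6,5,2,4) (7,1,6,5,4,2) — 8.
Triage=day 4: (6,1,7,5,2,3) (6,1,7,5,3,2) (7,1,6,5,2,3) (7,1,6,5,3,2) — 4.
Summing: 8 + 8 + 8 + 4 = 28.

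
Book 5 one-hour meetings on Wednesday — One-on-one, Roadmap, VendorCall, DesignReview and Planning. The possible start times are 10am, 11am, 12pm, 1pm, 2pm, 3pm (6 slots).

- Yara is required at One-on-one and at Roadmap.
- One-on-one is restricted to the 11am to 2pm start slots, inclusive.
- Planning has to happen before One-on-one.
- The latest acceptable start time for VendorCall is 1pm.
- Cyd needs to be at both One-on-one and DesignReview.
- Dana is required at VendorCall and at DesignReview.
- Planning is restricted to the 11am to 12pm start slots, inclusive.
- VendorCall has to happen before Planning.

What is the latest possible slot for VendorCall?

11am

VendorCall's own window allows nothing later than 1pm; downstream work caps VendorCall at 11am.
VendorCall at 11am is achievable: DesignReview -> 10am, VendorCall -> 11am, Roadmap -> 10am, One-on-one -> 1pm, Planning -> 12pm.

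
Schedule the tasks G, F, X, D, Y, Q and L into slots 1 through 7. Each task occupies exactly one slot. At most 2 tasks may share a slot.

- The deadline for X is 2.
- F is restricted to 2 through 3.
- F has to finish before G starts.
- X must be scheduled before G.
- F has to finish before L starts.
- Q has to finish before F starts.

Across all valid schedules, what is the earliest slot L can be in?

3

Precedence pushes L to at least 3.
L at 3 is achievable: L in 3; D in 2; Q in 1; Y in 4; X in 1; G in 3; F in 2.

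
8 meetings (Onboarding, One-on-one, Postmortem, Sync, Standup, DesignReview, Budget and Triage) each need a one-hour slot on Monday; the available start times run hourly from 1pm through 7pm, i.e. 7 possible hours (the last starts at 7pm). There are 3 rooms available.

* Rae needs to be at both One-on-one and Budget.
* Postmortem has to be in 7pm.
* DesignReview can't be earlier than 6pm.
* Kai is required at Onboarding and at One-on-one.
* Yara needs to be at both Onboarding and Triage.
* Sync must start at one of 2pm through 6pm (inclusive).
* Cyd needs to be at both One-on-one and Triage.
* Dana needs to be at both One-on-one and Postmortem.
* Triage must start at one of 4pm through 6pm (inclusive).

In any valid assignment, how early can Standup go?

Standup at 1pm is achievable: Budget -> 1pm; Onboarding -> 1pm; One-on-one -> 2pm; Triage -> 4pm; Postmortem -> 7pm; DesignReview -> 6pm; Standup -> 1pm; Sync -> 2pm.

1pm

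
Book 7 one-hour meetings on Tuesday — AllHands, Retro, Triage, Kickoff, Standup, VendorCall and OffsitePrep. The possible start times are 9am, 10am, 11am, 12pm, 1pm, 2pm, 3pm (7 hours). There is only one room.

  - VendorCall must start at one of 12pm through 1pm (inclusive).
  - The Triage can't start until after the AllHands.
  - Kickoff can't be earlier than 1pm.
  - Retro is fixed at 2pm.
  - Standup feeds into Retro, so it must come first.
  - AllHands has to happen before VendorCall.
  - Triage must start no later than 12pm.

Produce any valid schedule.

VendorCall=12pm, OffsitePrep=3pm, Kickoff=1pm, Retro=2pm, Triage=10am, Standup=11am, AllHands=9am

Checking: AllHands(9am) before Triage(10am); AllHands(9am) before VendorCall(12pm); Standup(11am) before Retro(2pm); Triage=10am in [9am,12pm]; Retro=2pm in [2pm,2pm]; VendorCall=12pm in [12pm,1pm]; Kickoff=1pm in [1pm,3pm]; max 1 per hour (cap 1).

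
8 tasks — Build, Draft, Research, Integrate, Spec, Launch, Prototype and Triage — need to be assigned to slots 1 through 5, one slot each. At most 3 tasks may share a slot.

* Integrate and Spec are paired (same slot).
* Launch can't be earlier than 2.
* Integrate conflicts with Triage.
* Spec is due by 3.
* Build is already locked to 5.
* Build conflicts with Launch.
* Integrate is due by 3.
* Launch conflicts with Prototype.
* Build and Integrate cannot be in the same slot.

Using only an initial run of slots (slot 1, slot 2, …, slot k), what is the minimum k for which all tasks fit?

With at most 3 per slot and 8 tasks, at least 3 slots are needed.
Build can't be placed before 5, so the schedule must run through at least slot 5.
5 works (last occupied slot: 5): for example Draft in 1, Build in 5, Spec in 1, Launch in 2, Triage in 2, Integrate in 1, Prototype in 3, Research in 2.

5 slots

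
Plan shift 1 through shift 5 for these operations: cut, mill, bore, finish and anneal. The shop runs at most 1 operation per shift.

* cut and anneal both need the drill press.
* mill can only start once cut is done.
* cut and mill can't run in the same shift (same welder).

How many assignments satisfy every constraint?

Splitting on cut: it can be shift 1 (24), shift 2 (18), shift 3 (12), shift 4 (6). Listing each branch's schedules as (mill, bore, finish, anneal) by shift number:
cut=shift 1: (2,3,4,5) (2,3,5,4) (2,4,3,5) (2,4,5,3) (2,5,3,4) (2,5,4,3) (3,2,4,5) (3,2,5,4) (3,4,2,5) (3,4,5,2) (3,5,2,4) (3,5,4,2) (4,2,3,5) (4,2,5,3) (4,3,2,5) (4,3,5,2) (4,5,2,3) (4,5,3,2) (5,2,3,4) (5,2,4,3) (5,3,2,4) (5,3,4,2) (5,4,2,3) (5,4,3,2) — 24.
cut=shift 2: (3,1,4,5) (3,1,5,4) (3,4,1,5) (3,4,5,1) (3,5,1,4) (3,5,4,1) (4,1,3,5) (4,1,5,3) (4,3,1,5) (4,3,5,1) (4,5,1,3) (4,5,3,1) (5,1,3,4) (5,1,4,3) (5,3,1,4) (5,3,4,1) (5,4,1,3) (5,4,3,1) — 18.
cut=shift 3: (4,1,2,5) (4,1,5,2) (4,2,1,5) (4,2,5,1) (4,5,1,2) (4,5,2,1) (5,1,2,4) (5,1,4,2) (5,2,1,4) (5,2,4,1) (5,4,1,2) (5,4,2,1) — 12.
cut=shift 4: (5,1,2,3) (5,1,3,2) (5,2,1,3) (5,2,3,1) (5,3,1,2) (5,3,2,1) — 6.
Summing: 24 + 18 + 12 + 6 = 60.

60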